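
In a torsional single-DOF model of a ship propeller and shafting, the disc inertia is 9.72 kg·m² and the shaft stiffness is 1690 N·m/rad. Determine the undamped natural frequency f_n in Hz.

2.10 Hz

ω_n = √(k_t/J) = √(1690/9.72) = √173.9 = 13.19 rad/s.
f_n = ω_n/(2π) = 13.19/6.283 = 2.099 Hz.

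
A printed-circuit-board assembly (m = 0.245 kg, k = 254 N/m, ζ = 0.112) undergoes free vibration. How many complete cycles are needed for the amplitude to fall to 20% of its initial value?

3 cycles

Logarithmic decrement δ = 2πζ/√(1 − ζ²) = 2π × 0.1120/√(1 − 0.0125) = 0.7082.
x_n/x₀ = e^(−nδ) ≤ 0.2; take ln: n ≥ ln(1/0.2)/δ = 1.609/0.7082 = 2.273.
So 3 complete cycles are required.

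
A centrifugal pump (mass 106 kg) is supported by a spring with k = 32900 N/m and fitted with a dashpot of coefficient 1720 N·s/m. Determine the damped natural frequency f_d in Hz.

2.49 Hz

ω_n = √(k/m) = √(32900/106) = 17.62 rad/s.
Critical damping c_c = 2√(k·m) = 2√(32900 × 106) = 3735 N·s/m, so ζ = c/c_c = 1720/3735 = 0.4605.
ω_d = ω_n√(1 − ζ²) = 17.62 × √(1 − 0.212) = 15.64 rad/s.
f_d = ω_d/(2π) = 2.489 Hz.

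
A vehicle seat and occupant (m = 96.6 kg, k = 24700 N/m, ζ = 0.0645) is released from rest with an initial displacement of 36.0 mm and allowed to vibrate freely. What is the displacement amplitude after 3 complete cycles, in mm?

10.6 mm

Logarithmic decrement δ = 2πζ/√(1 − ζ²) = 2π × 0.06450/√(1 − 0.00416) = 0.4061.
After n cycles, x_n/x₀ = e^(−nδ), so x_3 = 36.0 × e^(−3 × 0.4061) = 36.0 × 0.2957 = 10.65 mm.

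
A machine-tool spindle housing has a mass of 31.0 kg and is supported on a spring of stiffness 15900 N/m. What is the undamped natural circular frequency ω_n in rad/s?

22.6 rad/s

ω_n = √(k/m) = √(15900/31.0) = √512.9 = 22.65 rad/s.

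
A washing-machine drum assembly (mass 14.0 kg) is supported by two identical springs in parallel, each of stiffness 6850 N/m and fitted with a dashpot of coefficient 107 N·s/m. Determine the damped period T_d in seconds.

Parallel springs add: k_eq = 2 × 6850 = 13700 N/m.
ω_n = √(k_eq/m) = √(13700/14.0) = 31.28 rad/s.
Critical damping c_c = 2√(k_eq·m) = 2√(13700 × 14.0) = 875.9 N·s/m, so ζ = c/c_c = 107/875.9 = 0.1222.
ω_d = ω_n√(1 − ζ²) = 31.28 × √(1 − 0.0149) = 31.05 rad/s.
T_d = 2π/ω_d = 0.2024 s.

0.202 s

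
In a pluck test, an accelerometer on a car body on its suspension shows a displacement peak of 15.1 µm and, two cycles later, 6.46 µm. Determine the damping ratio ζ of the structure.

0.0674

Logarithmic decrement δ = (1/n)·ln(x₀/x_n) = (1/2)·ln(15.1/6.46) = (1/2)·ln(2.337) = 0.4245.
ζ = δ/√(4π² + δ²) = 0.4245/√(39.48 + 0.180) = 0.4245/6.298 = 0.06741.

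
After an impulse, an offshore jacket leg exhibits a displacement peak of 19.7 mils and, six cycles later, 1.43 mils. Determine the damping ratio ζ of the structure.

0.0694

Logarithmic decrement δ = (1/n)·ln(x₀/x_n) = (1/6)·ln(19.7/1.43) = (1/6)·ln(13.78) = 0.4372.
ζ = δ/√(4π² + δ²) = 0.4372/√(39.48 + 0.191) = 0.4372/6.298 = 0.06941.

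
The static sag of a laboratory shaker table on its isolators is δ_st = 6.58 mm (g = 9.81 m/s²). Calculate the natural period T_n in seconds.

0.163 s

ω_n = √(g/δ_st) = √(9.81/0.00658) = √1491 = 38.61 rad/s.
T_n = 2π/ω_n = 6.283/38.61 = 0.1627 s.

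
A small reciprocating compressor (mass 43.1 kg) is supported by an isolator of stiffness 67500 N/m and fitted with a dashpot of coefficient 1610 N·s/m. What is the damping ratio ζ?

0.472

ω_n = √(k/m) = √(67500/43.1) = 39.57 rad/s.
Critical damping c_c = 2√(k·m) = 2√(67500 × 43.1) = 3411 N·s/m, so ζ = c/c_c = 1610/3411 = 0.4720.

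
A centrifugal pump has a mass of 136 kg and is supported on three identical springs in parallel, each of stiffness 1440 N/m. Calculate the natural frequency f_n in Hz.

0.897 Hz

Parallel springs add: k_eq = 3 × 1440 = 4320 N/m.
ω_n = √(k_eq/m) = √(4320/136) = √31.76 = 5.636 rad/s.
f_n = ω_n/(2π) = 5.636/6.283 = 0.8970 Hz.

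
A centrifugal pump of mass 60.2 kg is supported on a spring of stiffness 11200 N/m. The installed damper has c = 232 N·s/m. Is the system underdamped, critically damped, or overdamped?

underdamped

c_c = 2√(k·m) = 1642 N·s/m; ζ = c/c_c = 232/1642 = 0.141.
Since ζ < 1 the system is underdamped.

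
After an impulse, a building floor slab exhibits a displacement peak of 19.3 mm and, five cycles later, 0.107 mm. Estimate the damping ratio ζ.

0.163

Logarithmic decrement δ = (1/n)·ln(x₀/x_n) = (1/5)·ln(19.3/0.107) = (1/5)·ln(180.4) = 1.039.
ζ = δ/√(4π² + δ²) = 1.039/√(39.48 + 1.08) = 1.039/6.369 = 0.1631.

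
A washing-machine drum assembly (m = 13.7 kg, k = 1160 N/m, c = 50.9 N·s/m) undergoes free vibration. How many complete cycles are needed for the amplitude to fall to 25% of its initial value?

2 cycles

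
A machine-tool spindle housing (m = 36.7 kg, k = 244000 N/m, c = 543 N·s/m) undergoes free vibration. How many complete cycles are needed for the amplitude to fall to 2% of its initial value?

7 cycles

ζ = c/(2√(km)) = 543/(2√(244000 × 36.7)) = 543/5985 = 0.09073.
Logarithmic decrement δ = 2πζ/√(1 − ζ²) = 2π × 0.09073/√(1 − 0.00823) = 0.5724.
x_n/x₀ = e^(−nδ) ≤ 0.02; take ln: n ≥ ln(1/0.02)/δ = 3.912/0.5724 = 6.834.
So 7 complete cycles are required.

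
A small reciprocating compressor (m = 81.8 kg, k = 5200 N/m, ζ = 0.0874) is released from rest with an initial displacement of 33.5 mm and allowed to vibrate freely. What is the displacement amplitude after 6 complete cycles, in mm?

1.23 mm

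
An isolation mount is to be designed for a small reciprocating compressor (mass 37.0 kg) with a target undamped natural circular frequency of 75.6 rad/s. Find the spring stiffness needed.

k = m·ω_n² = 37.0 × 75.60² = 37.0 × 5715 = 211500 N/m.

211000 N/m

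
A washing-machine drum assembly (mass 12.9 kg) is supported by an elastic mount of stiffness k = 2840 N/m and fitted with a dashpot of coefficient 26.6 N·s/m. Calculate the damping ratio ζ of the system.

0.0695

ω_n = √(k/m) = √(2840/12.9) = 14.84 rad/s.
Critical damping c_c = 2√(k·m) = 2√(2840 × 12.9) = 382.8 N·s/m, so ζ = c/c_c = 26.6/382.8 = 0.06949.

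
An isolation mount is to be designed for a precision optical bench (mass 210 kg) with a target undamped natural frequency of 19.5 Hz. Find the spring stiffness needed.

ω_n = 2πf_n = 2π × 19.5 = 122.5 rad/s.
k = m·ω_n² = 210 × 122.5² = 210 × 15010 = 3152000 N/m.

3150000 N/m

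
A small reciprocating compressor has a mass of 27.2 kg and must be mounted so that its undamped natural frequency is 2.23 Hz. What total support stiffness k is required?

ω_n = 2πf_n = 2π × 2.23 = 14.01 rad/s.
k = m·ω_n² = 27.2 × 14.01² = 27.2 × 196.3 = 5340 N/m.

5340 N/m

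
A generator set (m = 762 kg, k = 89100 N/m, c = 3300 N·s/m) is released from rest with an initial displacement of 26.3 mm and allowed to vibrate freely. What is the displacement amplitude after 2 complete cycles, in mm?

ζ = c/(2√(km)) = 3300/(2√(89100 × 762)) = 3300/16480 = 0.2002.
Logarithmic decrement δ = 2πζ/√(1 − ζ²) = 2π × 0.2002/√(1 − 0.0401) = 1.284.
After n cycles, x_n/x₀ = e^(−nδ), so x_2 = 26.3 × e^(−2 × 1.284) = 26.3 × 0.07666 = 2.016 mm.

2.02 mm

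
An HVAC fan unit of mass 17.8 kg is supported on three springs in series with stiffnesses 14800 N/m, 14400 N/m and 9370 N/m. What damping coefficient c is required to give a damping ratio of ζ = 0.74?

Series springs: 1/k_eq = 1/14800 + 1/14400 + 1/9370 = 0.0002437, so k_eq = 4103 N/m.
c_c = 2√(k_eq·m) = 2√(4103 × 17.8) = 540.5 N·s/m.
c = ζ·c_c = 0.74 × 540.5 = 400.0 N·s/m.

400 N·s/m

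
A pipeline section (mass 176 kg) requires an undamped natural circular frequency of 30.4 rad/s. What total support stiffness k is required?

k = m·ω_n² = 176 × 30.40² = 176 × 924.2 = 162700 N/m.

163000 N/m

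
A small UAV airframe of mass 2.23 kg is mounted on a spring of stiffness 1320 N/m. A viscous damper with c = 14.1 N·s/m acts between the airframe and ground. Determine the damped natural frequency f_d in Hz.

ω_n = √(k/m) = √(1320/2.23) = 24.33 rad/s.
Critical damping c_c = 2√(k·m) = 2√(1320 × 2.23) = 108.5 N·s/m, so ζ = c/c_c = 14.1/108.5 = 0.1299.
ω_d = ω_n√(1 − ζ²) = 24.33 × √(1 − 0.0169) = 24.12 rad/s.
f_d = ω_d/(2π) = 3.839 Hz.

3.84 Hz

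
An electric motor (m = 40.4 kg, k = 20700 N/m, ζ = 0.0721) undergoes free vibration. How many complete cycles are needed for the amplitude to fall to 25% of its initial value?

4 cycles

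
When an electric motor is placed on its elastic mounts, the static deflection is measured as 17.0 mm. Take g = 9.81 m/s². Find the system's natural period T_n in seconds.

0.262 s

ω_n = √(g/δ_st) = √(9.81/0.0170) = √577.1 = 24.02 rad/s.
T_n = 2π/ω_n = 6.283/24.02 = 0.2616 s.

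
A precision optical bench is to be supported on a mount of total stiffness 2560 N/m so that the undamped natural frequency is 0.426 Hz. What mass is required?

357 kg

ω_n = 2πf_n = 2π × 0.426 = 2.677 rad/s.
m = k/ω_n² = 2560/2.677² = 2560/7.164 = 357.3 kg.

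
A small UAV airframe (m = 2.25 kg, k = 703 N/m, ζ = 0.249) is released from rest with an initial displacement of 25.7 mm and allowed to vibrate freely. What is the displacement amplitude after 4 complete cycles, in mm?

0.0402 mm

Logarithmic decrement δ = 2πζ/√(1 − ζ²) = 2π × 0.2490/√(1 − 0.0620) = 1.615.
After n cycles, x_n/x₀ = e^(−nδ), so x_4 = 25.7 × e^(−4 × 1.615) = 25.7 × 0.001562 = 0.04015 mm.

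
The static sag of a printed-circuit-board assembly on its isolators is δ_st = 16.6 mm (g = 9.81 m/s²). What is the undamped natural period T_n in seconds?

ω_n = √(g/δ_st) = √(9.81/0.0166) = √591.0 = 24.31 rad/s.
T_n = 2π/ω_n = 6.283/24.31 = 0.2585 s.

0.258 s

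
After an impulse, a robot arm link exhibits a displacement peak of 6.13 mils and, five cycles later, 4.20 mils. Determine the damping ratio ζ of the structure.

0.0120

Logarithmic decrement δ = (1/n)·ln(x₀/x_n) = (1/5)·ln(6.13/4.20) = (1/5)·ln(1.460) = 0.07562.
ζ = δ/√(4π² + δ²) = 0.07562/√(39.48 + 0.00572) = 0.07562/6.284 = 0.01203.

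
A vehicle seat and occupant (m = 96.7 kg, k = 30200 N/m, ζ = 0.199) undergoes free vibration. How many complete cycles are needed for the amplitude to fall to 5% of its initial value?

3 cycles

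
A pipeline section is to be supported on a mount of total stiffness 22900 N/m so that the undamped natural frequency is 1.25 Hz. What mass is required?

371 kg

ω_n = 2πf_n = 2π × 1.25 = 7.854 rad/s.
m = k/ω_n² = 22900/7.854² = 22900/61.69 = 371.2 kg.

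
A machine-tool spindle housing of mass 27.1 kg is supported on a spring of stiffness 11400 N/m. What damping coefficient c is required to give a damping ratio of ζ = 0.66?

c_c = 2√(k·m) = 2√(11400 × 27.1) = 1112 N·s/m.
c = ζ·c_c = 0.66 × 1112 = 733.7 N·s/m.

734 N·s/m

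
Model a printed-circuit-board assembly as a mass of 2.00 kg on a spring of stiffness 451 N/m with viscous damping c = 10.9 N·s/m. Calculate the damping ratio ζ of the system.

ω_n = √(k/m) = √(451.0/2.00) = 15.02 rad/s.
Critical damping c_c = 2√(k·m) = 2√(451.0 × 2.00) = 60.07 N·s/m, so ζ = c/c_c = 10.9/60.07 = 0.1815.

0.181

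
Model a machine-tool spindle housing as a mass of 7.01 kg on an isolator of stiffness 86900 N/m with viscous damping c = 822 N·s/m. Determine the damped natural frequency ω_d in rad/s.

94.7 rad/s

ω_n = √(k/m) = √(86900/7.01) = 111.3 rad/s.
Critical damping c_c = 2√(k·m) = 2√(86900 × 7.01) = 1561 N·s/m, so ζ = c/c_c = 822/1561 = 0.5266.
ω_d = ω_n√(1 − ζ²) = 111.3 × √(1 − 0.277) = 94.65 rad/s.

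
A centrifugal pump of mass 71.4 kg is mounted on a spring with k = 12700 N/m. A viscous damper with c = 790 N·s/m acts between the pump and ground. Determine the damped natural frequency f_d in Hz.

ω_n = √(k/m) = √(12700/71.4) = 13.34 rad/s.
Critical damping c_c = 2√(k·m) = 2√(12700 × 71.4) = 1904 N·s/m, so ζ = c/c_c = 790/1904 = 0.4148.
ω_d = ω_n√(1 − ζ²) = 13.34 × √(1 − 0.172) = 12.14 rad/s.
f_d = ω_d/(2π) = 1.931 Hz.

1.93 Hz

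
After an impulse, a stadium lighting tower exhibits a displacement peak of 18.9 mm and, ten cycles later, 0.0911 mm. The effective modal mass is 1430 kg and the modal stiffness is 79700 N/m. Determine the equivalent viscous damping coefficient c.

Logarithmic decrement δ = (1/n)·ln(x₀/x_n) = (1/10)·ln(18.9/0.0911) = (1/10)·ln(207.5) = 0.5335.
ζ = δ/√(4π² + δ²) = 0.5335/√(39.48 + 0.285) = 0.5335/6.306 = 0.08460.
c = ζ · 2√(km) = 0.08460 × 2√(79700 × 1430) = 0.08460 × 21350 = 1806 N·s/m.

1810 N·s/m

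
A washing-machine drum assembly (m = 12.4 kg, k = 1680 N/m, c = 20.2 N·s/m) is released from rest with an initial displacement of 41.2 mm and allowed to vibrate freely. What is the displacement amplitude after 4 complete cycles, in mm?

7.07 mm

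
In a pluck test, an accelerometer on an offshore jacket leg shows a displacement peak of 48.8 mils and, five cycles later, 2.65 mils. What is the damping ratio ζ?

Logarithmic decrement δ = (1/n)·ln(x₀/x_n) = (1/5)·ln(48.8/2.65) = (1/5)·ln(18.42) = 0.5826.
ζ = δ/√(4π² + δ²) = 0.5826/√(39.48 + 0.339) = 0.5826/6.310 = 0.09233.

0.0923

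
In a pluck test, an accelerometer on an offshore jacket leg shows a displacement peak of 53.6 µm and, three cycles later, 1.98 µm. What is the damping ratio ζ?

Logarithmic decrement δ = (1/n)·ln(x₀/x_n) = (1/3)·ln(53.6/1.98) = (1/3)·ln(27.07) = 1.099.
ζ = δ/√(4π² + δ²) = 1.099/√(39.48 + 1.21) = 1.099/6.379 = 0.1724.

0.172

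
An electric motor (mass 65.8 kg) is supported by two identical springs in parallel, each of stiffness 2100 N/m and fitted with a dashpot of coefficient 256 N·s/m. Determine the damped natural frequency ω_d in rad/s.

Parallel springs add: k_eq = 2 × 2100 = 4200 N/m.
ω_n = √(k_eq/m) = √(4200/65.8) = 7.989 rad/s.
Critical damping c_c = 2√(k_eq·m) = 2√(4200 × 65.8) = 1051 N·s/m, so ζ = c/c_c = 256/1051 = 0.2435.
ω_d = ω_n√(1 − ζ²) = 7.989 × √(1 − 0.0593) = 7.749 rad/s.

7.75 rad/s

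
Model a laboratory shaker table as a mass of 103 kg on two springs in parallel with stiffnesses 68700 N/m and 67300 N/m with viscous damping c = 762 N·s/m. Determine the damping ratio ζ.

Parallel springs add: k_eq = 68700 + 67300 = 136000 N/m.
ω_n = √(k_eq/m) = √(136000/103) = 36.34 rad/s.
Critical damping c_c = 2√(k_eq·m) = 2√(136000 × 103) = 7485 N·s/m, so ζ = c/c_c = 762/7485 = 0.1018.

0.102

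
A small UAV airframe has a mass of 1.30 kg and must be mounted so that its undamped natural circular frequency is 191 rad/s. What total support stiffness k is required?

47400 N/m

k = m·ω_n² = 1.30 × 191.0² = 1.30 × 36480 = 47430 N/m.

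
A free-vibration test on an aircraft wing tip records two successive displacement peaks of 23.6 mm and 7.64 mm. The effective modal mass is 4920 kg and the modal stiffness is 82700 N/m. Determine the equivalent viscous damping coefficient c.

7130 N·s/m

Logarithmic decrement δ = (1/n)·ln(x₀/x_n) = (1/1)·ln(23.6/7.64) = (1/1)·ln(3.089) = 1.128.
ζ = δ/√(4π² + δ²) = 1.128/√(39.48 + 1.27) = 1.128/6.384 = 0.1767.
c = ζ · 2√(km) = 0.1767 × 2√(82700 × 4920) = 0.1767 × 40340 = 7128 N·s/m.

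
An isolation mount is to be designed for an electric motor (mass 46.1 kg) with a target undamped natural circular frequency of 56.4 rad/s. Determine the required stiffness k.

k = m·ω_n² = 46.1 × 56.40² = 46.1 × 3181 = 146600 N/m.

147000 N/m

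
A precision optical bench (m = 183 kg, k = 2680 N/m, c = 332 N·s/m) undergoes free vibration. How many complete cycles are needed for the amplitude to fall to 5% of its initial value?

2 cycles

ζ = c/(2√(km)) = 332/(2√(2680 × 183)) = 332/1401 = 0.2370.
Logarithmic decrement δ = 2πζ/√(1 − ζ²) = 2π × 0.2370/√(1 − 0.0562) = 1.533.
x_n/x₀ = e^(−nδ) ≤ 0.05; take ln: n ≥ ln(1/0.05)/δ = 2.996/1.533 = 1.954.
So 2 complete cycles are required.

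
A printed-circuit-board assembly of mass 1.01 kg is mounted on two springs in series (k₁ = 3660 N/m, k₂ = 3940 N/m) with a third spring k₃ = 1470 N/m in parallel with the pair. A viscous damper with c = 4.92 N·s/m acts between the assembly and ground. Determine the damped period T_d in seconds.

Series pair: k_s = k₁k₂/(k₁+k₂) = (3660)(3940)/(3660 + 3940) = 1897 N/m. In parallel with k₃: k_eq = 1897 + 1470 = 3367 N/m.
ω_n = √(k_eq/m) = √(3367/1.01) = 57.74 rad/s.
Critical damping c_c = 2√(k_eq·m) = 2√(3367 × 1.01) = 116.6 N·s/m, so ζ = c/c_c = 4.92/116.6 = 0.04218.
ω_d = ω_n√(1 − ζ²) = 57.74 × √(1 − 0.00178) = 57.69 rad/s.
T_d = 2π/ω_d = 0.1089 s.

0.109 s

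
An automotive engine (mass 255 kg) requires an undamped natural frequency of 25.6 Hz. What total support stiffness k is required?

ω_n = 2πf_n = 2π × 25.6 = 160.8 rad/s.
k = m·ω_n² = 255 × 160.8² = 255 × 25870 = 6598000 N/m.

6600000 N/m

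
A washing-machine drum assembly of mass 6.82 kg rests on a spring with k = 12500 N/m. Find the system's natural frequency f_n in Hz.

6.81 Hz

ω_n = √(k/m) = √(12500/6.82) = √1833 = 42.81 rad/s.
f_n = ω_n/(2π) = 42.81/6.283 = 6.814 Hz.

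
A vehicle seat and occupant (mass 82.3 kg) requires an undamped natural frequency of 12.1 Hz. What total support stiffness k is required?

476000 N/m

ω_n = 2πf_n = 2π × 12.1 = 76.03 rad/s.
k = m·ω_n² = 82.3 × 76.03² = 82.3 × 5780 = 475700 N/m.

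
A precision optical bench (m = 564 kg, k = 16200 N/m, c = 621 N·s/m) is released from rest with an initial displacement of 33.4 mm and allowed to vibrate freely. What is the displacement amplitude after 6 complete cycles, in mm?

0.681 mm

ζ = c/(2√(km)) = 621/(2√(16200 × 564)) = 621/6045 = 0.1027.
Logarithmic decrement δ = 2πζ/√(1 − ζ²) = 2π × 0.1027/√(1 − 0.0106) = 0.6489.
After n cycles, x_n/x₀ = e^(−nδ), so x_6 = 33.4 × e^(−6 × 0.6489) = 33.4 × 0.02038 = 0.6807 mm.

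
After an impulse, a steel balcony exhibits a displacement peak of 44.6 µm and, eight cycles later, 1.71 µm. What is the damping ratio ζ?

0.0647

Logarithmic decrement δ = (1/n)·ln(x₀/x_n) = (1/8)·ln(44.6/1.71) = (1/8)·ln(26.08) = 0.4077.
ζ = δ/√(4π² + δ²) = 0.4077/√(39.48 + 0.166) = 0.4077/6.296 = 0.06474.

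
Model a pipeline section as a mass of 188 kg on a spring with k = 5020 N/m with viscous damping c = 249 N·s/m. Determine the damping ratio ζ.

0.128

ω_n = √(k/m) = √(5020/188) = 5.167 rad/s.
Critical damping c_c = 2√(k·m) = 2√(5020 × 188) = 1943 N·s/m, so ζ = c/c_c = 249/1943 = 0.1282.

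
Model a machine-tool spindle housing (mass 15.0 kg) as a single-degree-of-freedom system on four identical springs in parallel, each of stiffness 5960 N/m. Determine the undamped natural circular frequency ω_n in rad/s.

39.9 rad/s

Parallel springs add: k_eq = 4 × 5960 = 23840 N/m.
ω_n = √(k_eq/m) = √(23840/15.0) = √1589 = 39.87 rad/s.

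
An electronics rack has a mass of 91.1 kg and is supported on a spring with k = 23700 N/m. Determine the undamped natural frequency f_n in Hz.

2.57 Hz

ω_n = √(k/m) = √(23700/91.1) = √260.2 = 16.13 rad/s.
f_n = ω_n/(2π) = 16.13/6.283 = 2.567 Hz.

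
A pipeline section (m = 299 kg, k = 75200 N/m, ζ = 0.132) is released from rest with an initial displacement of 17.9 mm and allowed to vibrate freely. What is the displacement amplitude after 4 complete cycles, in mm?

Logarithmic decrement δ = 2πζ/√(1 − ζ²) = 2π × 0.1320/√(1 − 0.0174) = 0.8367.
After n cycles, x_n/x₀ = e^(−nδ), so x_4 = 17.9 × e^(−4 × 0.8367) = 17.9 × 0.03520 = 0.6300 mm.

0.630 mm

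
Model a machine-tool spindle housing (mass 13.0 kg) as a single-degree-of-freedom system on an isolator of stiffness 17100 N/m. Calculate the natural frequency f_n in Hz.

5.77 Hz

ω_n = √(k/m) = √(17100/13.0) = √1315 = 36.27 rad/s.
f_n = ω_n/(2π) = 36.27/6.283 = 5.772 Hz.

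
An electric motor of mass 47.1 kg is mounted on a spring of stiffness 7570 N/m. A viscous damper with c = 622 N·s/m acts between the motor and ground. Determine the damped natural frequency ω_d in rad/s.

ω_n = √(k/m) = √(7570/47.1) = 12.68 rad/s.
Critical damping c_c = 2√(k·m) = 2√(7570 × 47.1) = 1194 N·s/m, so ζ = c/c_c = 622/1194 = 0.5208.
ω_d = ω_n√(1 − ζ²) = 12.68 × √(1 − 0.271) = 10.82 rad/s.

10.8 rad/s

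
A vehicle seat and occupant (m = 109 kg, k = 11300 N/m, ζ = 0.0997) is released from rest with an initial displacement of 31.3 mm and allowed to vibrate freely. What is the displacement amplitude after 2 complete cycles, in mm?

Logarithmic decrement δ = 2πζ/√(1 − ζ²) = 2π × 0.09970/√(1 − 0.00994) = 0.6296.
After n cycles, x_n/x₀ = e^(−nδ), so x_2 = 31.3 × e^(−2 × 0.6296) = 31.3 × 0.2839 = 8.886 mm.

8.89 mm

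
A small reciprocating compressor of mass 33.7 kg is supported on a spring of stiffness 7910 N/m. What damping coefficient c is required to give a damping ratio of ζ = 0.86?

888 N·s/m

c_c = 2√(k·m) = 2√(7910 × 33.7) = 1033 N·s/m.
c = ζ·c_c = 0.86 × 1033 = 888.0 N·s/m.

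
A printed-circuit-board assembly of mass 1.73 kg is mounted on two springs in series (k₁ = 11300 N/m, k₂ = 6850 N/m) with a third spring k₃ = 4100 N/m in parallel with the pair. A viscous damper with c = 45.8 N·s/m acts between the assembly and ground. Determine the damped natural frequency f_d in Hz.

10.9 Hz

Series pair: k_s = k₁k₂/(k₁+k₂) = (11300)(6850)/(11300 + 6850) = 4265 N/m. In parallel with k₃: k_eq = 4265 + 4100 = 8365 N/m.
ω_n = √(k_eq/m) = √(8365/1.73) = 69.53 rad/s.
Critical damping c_c = 2√(k_eq·m) = 2√(8365 × 1.73) = 240.6 N·s/m, so ζ = c/c_c = 45.8/240.6 = 0.1904.
ω_d = ω_n√(1 − ζ²) = 69.53 × √(1 − 0.0362) = 68.26 rad/s.
f_d = ω_d/(2π) = 10.86 Hz.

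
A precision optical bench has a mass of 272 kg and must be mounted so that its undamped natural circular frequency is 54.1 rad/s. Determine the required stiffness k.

796000 N/m

k = m·ω_n² = 272 × 54.10² = 272 × 2927 = 796100 N/m.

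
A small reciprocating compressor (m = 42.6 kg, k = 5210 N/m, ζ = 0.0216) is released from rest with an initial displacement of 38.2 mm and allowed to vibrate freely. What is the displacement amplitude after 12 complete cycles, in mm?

Logarithmic decrement δ = 2πζ/√(1 − ζ²) = 2π × 0.02160/√(1 − 0.000467) = 0.1357.
After n cycles, x_n/x₀ = e^(−nδ), so x_12 = 38.2 × e^(−12 × 0.1357) = 38.2 × 0.1961 = 7.492 mm.

7.49 mm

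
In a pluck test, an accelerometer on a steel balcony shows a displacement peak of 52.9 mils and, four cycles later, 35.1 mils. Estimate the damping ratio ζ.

0.0163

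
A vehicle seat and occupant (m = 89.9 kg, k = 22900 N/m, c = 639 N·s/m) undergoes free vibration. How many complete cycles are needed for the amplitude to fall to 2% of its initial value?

ζ = c/(2√(km)) = 639/(2√(22900 × 89.9)) = 639/2870 = 0.2227.
Logarithmic decrement δ = 2πζ/√(1 − ζ²) = 2π × 0.2227/√(1 − 0.0496) = 1.435.
x_n/x₀ = e^(−nδ) ≤ 0.02; take ln: n ≥ ln(1/0.02)/δ = 3.912/1.435 = 2.726.
So 3 complete cycles are required.

3 cycles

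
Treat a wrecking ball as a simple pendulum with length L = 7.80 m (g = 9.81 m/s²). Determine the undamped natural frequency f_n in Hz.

For a simple pendulum ω_n = √(g/L) = √(9.81/7.80) = √1.258 = 1.121 rad/s.
f_n = ω_n/(2π) = 1.121/6.283 = 0.1785 Hz.

0.178 Hz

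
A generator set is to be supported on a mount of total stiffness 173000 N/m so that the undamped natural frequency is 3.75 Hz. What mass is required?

ω_n = 2πf_n = 2π × 3.75 = 23.56 rad/s.
m = k/ω_n² = 173000/23.56² = 173000/555.2 = 311.6 kg.

312 kg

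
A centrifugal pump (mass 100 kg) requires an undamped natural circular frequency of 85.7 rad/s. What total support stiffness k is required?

k = m·ω_n² = 100 × 85.70² = 100 × 7344 = 734400 N/m.

734000 N/m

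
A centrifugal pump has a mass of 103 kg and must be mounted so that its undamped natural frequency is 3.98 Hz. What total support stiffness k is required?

64400 N/m

ω_n = 2πf_n = 2π × 3.98 = 25.01 rad/s.
k = m·ω_n² = 103 × 25.01² = 103 × 625.4 = 64410 N/m.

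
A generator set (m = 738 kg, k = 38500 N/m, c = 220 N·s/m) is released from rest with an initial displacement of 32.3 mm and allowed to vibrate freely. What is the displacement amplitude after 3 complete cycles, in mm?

21.9 mm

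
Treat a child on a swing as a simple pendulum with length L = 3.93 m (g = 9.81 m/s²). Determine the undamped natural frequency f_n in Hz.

For a simple pendulum ω_n = √(g/L) = √(9.81/3.93) = √2.496 = 1.580 rad/s.
f_n = ω_n/(2π) = 1.580/6.283 = 0.2515 Hz.

0.251 Hz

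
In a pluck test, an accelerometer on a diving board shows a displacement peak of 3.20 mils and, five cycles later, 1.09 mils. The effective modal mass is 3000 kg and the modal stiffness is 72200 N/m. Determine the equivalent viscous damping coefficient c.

Logarithmic decrement δ = (1/n)·ln(x₀/x_n) = (1/5)·ln(3.20/1.09) = (1/5)·ln(2.936) = 0.2154.
ζ = δ/√(4π² + δ²) = 0.2154/√(39.48 + 0.0464) = 0.2154/6.287 = 0.03426.
c = ζ · 2√(km) = 0.03426 × 2√(72200 × 3000) = 0.03426 × 29430 = 1008 N·s/m.

1010 N·s/m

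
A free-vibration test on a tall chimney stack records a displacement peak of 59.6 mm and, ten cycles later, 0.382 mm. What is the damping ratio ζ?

0.0801

Logarithmic decrement δ = (1/n)·ln(x₀/x_n) = (1/10)·ln(59.6/0.382) = (1/10)·ln(156.0) = 0.5050.
ζ = δ/√(4π² + δ²) = 0.5050/√(39.48 + 0.255) = 0.5050/6.303 = 0.08011.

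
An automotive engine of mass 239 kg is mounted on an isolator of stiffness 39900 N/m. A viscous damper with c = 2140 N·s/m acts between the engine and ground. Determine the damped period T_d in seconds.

0.518 s

ω_n = √(k/m) = √(39900/239) = 12.92 rad/s.
Critical damping c_c = 2√(k·m) = 2√(39900 × 239) = 6176 N·s/m, so ζ = c/c_c = 2140/6176 = 0.3465.
ω_d = ω_n√(1 − ζ²) = 12.92 × √(1 − 0.120) = 12.12 rad/s.
T_d = 2π/ω_d = 0.5184 s.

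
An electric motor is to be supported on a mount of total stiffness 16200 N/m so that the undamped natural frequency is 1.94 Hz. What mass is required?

109 kg

ω_n = 2πf_n = 2π × 1.94 = 12.19 rad/s.
m = k/ω_n² = 16200/12.19² = 16200/148.6 = 109.0 kg.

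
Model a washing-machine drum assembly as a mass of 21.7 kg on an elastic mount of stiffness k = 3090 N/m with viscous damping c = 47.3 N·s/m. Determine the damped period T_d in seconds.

0.529 s

ω_n = √(k/m) = √(3090/21.7) = 11.93 rad/s.
Critical damping c_c = 2√(k·m) = 2√(3090 × 21.7) = 517.9 N·s/m, so ζ = c/c_c = 47.3/517.9 = 0.09133.
ω_d = ω_n√(1 − ζ²) = 11.93 × √(1 − 0.00834) = 11.88 rad/s.
T_d = 2π/ω_d = 0.5287 s.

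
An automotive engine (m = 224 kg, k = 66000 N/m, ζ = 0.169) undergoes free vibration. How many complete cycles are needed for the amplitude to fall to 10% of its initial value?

3 cycles

Logarithmic decrement δ = 2πζ/√(1 − ζ²) = 2π × 0.1690/√(1 − 0.0286) = 1.077.
x_n/x₀ = e^(−nδ) ≤ 0.1; take ln: n ≥ ln(1/0.1)/δ = 2.303/1.077 = 2.137.
So 3 complete cycles are required.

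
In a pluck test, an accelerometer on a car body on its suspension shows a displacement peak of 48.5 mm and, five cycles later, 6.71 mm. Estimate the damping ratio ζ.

Logarithmic decrement δ = (1/n)·ln(x₀/x_n) = (1/5)·ln(48.5/6.71) = (1/5)·ln(7.228) = 0.3956.
ζ = δ/√(4π² + δ²) = 0.3956/√(39.48 + 0.156) = 0.3956/6.296 = 0.06284.

0.0628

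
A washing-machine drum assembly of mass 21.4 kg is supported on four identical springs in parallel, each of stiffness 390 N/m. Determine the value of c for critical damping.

365 N·s/m

Parallel springs add: k_eq = 4 × 390 = 1560 N/m.
c_c = 2√(k_eq·m) = 2√(1560 × 21.4) = 2 × 182.7 = 365.4 N·s/m.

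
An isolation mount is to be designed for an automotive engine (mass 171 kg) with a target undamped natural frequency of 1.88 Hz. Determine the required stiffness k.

ω_n = 2πf_n = 2π × 1.88 = 11.81 rad/s.
k = m·ω_n² = 171 × 11.81² = 171 × 139.5 = 23860 N/m.

23900 N/m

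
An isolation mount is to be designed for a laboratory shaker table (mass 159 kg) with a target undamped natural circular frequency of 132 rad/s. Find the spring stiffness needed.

2770000 N/m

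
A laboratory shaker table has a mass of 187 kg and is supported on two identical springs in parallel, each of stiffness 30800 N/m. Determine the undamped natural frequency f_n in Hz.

Parallel springs add: k_eq = 2 × 30800 = 61600 N/m.
ω_n = √(k_eq/m) = √(61600/187) = √329.4 = 18.15 rad/s.
f_n = ω_n/(2π) = 18.15/6.283 = 2.889 Hz.

2.89 Hz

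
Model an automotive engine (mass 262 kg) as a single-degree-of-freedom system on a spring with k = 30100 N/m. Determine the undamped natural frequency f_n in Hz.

1.71 Hz

ω_n = √(k/m) = √(30100/262) = √114.9 = 10.72 rad/s.
f_n = ω_n/(2π) = 10.72/6.283 = 1.706 Hz.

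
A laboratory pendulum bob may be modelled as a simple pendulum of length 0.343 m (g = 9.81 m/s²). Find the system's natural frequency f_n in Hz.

For a simple pendulum ω_n = √(g/L) = √(9.81/0.343) = √28.60 = 5.348 rad/s.
f_n = ω_n/(2π) = 5.348/6.283 = 0.8512 Hz.

0.851 Hz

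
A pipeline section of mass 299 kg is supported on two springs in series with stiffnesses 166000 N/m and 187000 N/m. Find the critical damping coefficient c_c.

Series springs: 1/k_eq = 1/166000 + 1/187000 = 1.137×10^-5, so k_eq = 87940 N/m.
c_c = 2√(k_eq·m) = 2√(87940 × 299) = 2 × 5128 = 10260 N·s/m.

10300 N·s/m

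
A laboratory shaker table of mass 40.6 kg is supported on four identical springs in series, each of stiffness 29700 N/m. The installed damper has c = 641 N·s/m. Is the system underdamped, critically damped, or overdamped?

underdamped

Series springs: 1/k_eq = 4/29700, so k_eq = 29700/4 = 7425 N/m.
c_c = 2√(k_eq·m) = 1098 N·s/m; ζ = c/c_c = 641/1098 = 0.584.
Since ζ < 1 the system is underdamped.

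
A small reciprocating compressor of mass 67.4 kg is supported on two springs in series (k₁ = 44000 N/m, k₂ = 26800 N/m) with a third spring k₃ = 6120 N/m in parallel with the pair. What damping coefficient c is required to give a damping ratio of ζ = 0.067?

166 N·s/m

Series pair: k_s = k₁k₂/(k₁+k₂) = (44000)(26800)/(44000 + 26800) = 16660 N/m. In parallel with k₃: k_eq = 16660 + 6120 = 22780 N/m.
c_c = 2√(k_eq·m) = 2√(22780 × 67.4) = 2478 N·s/m.
c = ζ·c_c = 0.067 × 2478 = 166.0 N·s/m.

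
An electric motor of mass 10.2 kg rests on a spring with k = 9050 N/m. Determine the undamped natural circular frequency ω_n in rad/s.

ω_n = √(k/m) = √(9050/10.2) = √887.3 = 29.79 rad/s.

29.8 rad/s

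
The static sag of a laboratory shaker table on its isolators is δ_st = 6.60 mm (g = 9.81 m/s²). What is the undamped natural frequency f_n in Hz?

ω_n = √(g/δ_st) = √(9.81/0.00660) = √1486 = 38.55 rad/s.
f_n = ω_n/(2π) = 38.55/6.283 = 6.136 Hz.

6.14 Hz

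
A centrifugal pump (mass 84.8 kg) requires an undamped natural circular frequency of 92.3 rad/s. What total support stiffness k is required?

k = m·ω_n² = 84.8 × 92.30² = 84.8 × 8519 = 722400 N/m.

722000 N/m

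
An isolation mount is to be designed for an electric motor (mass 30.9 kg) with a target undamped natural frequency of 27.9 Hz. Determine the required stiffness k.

ω_n = 2πf_n = 2π × 27.9 = 175.3 rad/s.
k = m·ω_n² = 30.9 × 175.3² = 30.9 × 30730 = 949600 N/m.

950000 N/m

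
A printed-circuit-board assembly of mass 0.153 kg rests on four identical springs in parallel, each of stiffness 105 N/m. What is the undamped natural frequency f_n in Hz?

8.34 Hz

Parallel springs add: k_eq = 4 × 105 = 420.0 N/m.
ω_n = √(k_eq/m) = √(420.0/0.153) = √2745 = 52.39 rad/s.
f_n = ω_n/(2π) = 52.39/6.283 = 8.339 Hz.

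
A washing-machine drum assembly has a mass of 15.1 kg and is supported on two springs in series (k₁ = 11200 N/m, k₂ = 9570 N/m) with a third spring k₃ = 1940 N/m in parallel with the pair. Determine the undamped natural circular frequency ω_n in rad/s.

21.7 rad/s

Series pair: k_s = k₁k₂/(k₁+k₂) = (11200)(9570)/(11200 + 9570) = 5161 N/m. In parallel with k₃: k_eq = 5161 + 1940 = 7101 N/m.
ω_n = √(k_eq/m) = √(7101/15.1) = √470.2 = 21.68 rad/s.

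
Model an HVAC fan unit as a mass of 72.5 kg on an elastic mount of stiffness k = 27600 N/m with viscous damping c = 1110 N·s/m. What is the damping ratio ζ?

0.392

ω_n = √(k/m) = √(27600/72.5) = 19.51 rad/s.
Critical damping c_c = 2√(k·m) = 2√(27600 × 72.5) = 2829 N·s/m, so ζ = c/c_c = 1110/2829 = 0.3923.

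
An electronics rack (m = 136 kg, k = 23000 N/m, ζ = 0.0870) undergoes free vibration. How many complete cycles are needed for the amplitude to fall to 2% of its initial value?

8 cycles

Logarithmic decrement δ = 2πζ/√(1 − ζ²) = 2π × 0.08700/√(1 − 0.00757) = 0.5487.
x_n/x₀ = e^(−nδ) ≤ 0.02; take ln: n ≥ ln(1/0.02)/δ = 3.912/0.5487 = 7.129.
So 8 complete cycles are required.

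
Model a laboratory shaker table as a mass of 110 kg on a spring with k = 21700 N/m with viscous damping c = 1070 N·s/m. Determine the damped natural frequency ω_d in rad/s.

ω_n = √(k/m) = √(21700/110) = 14.05 rad/s.
Critical damping c_c = 2√(k·m) = 2√(21700 × 110) = 3090 N·s/m, so ζ = c/c_c = 1070/3090 = 0.3463.
ω_d = ω_n√(1 − ζ²) = 14.05 × √(1 − 0.120) = 13.18 rad/s.

13.2 rad/s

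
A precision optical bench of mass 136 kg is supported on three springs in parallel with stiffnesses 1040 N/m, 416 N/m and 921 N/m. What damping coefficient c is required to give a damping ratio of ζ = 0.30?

Parallel springs add: k_eq = 1040 + 416 + 921 = 2377 N/m.
c_c = 2√(k_eq·m) = 2√(2377 × 136) = 1137 N·s/m.
c = ζ·c_c = 0.30 × 1137 = 341.1 N·s/m.

341 N·s/m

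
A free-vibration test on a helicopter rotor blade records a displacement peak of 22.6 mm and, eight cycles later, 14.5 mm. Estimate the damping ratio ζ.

0.00883

Logarithmic decrement δ = (1/n)·ln(x₀/x_n) = (1/8)·ln(22.6/14.5) = (1/8)·ln(1.559) = 0.05548.
ζ = δ/√(4π² + δ²) = 0.05548/√(39.48 + 0.00308) = 0.05548/6.283 = 0.008829.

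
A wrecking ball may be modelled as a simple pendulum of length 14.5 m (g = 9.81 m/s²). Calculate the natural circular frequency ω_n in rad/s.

0.823 rad/s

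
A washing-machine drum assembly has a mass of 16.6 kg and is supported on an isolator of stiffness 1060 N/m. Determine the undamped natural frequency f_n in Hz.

1.27 Hz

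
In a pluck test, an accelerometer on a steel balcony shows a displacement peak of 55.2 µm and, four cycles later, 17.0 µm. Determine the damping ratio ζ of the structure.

Logarithmic decrement δ = (1/n)·ln(x₀/x_n) = (1/4)·ln(55.2/17.0) = (1/4)·ln(3.247) = 0.2944.
ζ = δ/√(4π² + δ²) = 0.2944/√(39.48 + 0.0867) = 0.2944/6.290 = 0.04681.

0.0468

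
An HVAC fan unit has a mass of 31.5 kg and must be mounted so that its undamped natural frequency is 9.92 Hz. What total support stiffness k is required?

122000 N/m

ω_n = 2πf_n = 2π × 9.92 = 62.33 rad/s.
k = m·ω_n² = 31.5 × 62.33² = 31.5 × 3885 = 122400 N/m.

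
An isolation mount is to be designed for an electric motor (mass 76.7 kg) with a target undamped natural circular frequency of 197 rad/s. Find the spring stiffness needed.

2980000 N/m

k = m·ω_n² = 76.7 × 197.0² = 76.7 × 38810 = 2977000 N/m.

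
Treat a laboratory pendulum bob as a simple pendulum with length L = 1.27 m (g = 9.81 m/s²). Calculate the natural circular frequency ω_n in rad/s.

2.78 rad/s

For a simple pendulum ω_n = √(g/L) = √(9.81/1.27) = √7.724 = 2.779 rad/s.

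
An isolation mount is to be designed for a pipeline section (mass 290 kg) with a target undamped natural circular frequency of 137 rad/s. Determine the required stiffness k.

k = m·ω_n² = 290 × 137.0² = 290 × 18770 = 5443000 N/m.

5440000 N/m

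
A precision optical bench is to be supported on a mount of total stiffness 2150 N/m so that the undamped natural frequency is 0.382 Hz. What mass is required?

373 kg

ω_n = 2πf_n = 2π × 0.382 = 2.400 rad/s.
m = k/ω_n² = 2150/2.400² = 2150/5.761 = 373.2 kg.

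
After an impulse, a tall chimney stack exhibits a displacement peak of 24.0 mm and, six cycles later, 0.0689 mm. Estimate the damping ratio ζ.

Logarithmic decrement δ = (1/n)·ln(x₀/x_n) = (1/6)·ln(24.0/0.0689) = (1/6)·ln(348.3) = 0.9755.
ζ = δ/√(4π² + δ²) = 0.9755/√(39.48 + 0.952) = 0.9755/6.358 = 0.1534.

0.153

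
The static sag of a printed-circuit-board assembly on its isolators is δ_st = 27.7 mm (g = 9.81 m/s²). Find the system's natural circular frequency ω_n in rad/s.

ω_n = √(g/δ_st) = √(9.81/0.0277) = √354.2 = 18.82 rad/s.

18.8 rad/s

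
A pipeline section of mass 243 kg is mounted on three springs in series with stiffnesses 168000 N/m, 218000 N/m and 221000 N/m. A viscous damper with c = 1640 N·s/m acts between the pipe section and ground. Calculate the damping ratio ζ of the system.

Series springs: 1/k_eq = 1/168000 + 1/218000 + 1/221000 = 1.506×10^-5, so k_eq = 66380 N/m.
ω_n = √(k_eq/m) = √(66380/243) = 16.53 rad/s.
Critical damping c_c = 2√(k_eq·m) = 2√(66380 × 243) = 8033 N·s/m, so ζ = c/c_c = 1640/8033 = 0.2042.

0.204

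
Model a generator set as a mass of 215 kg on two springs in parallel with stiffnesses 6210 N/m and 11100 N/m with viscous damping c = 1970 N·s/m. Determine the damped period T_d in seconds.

0.814 s

Parallel springs add: k_eq = 6210 + 11100 = 17310 N/m.
ω_n = √(k_eq/m) = √(17310/215) = 8.973 rad/s.
Critical damping c_c = 2√(k_eq·m) = 2√(17310 × 215) = 3858 N·s/m, so ζ = c/c_c = 1970/3858 = 0.5106.
ω_d = ω_n√(1 − ζ²) = 8.973 × √(1 − 0.261) = 7.715 rad/s.
T_d = 2π/ω_d = 0.8144 s.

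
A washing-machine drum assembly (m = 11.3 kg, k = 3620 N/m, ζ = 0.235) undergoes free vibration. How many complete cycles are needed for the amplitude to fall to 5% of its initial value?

Logarithmic decrement δ = 2πζ/√(1 − ζ²) = 2π × 0.2350/√(1 − 0.0552) = 1.519.
x_n/x₀ = e^(−nδ) ≤ 0.05; take ln: n ≥ ln(1/0.05)/δ = 2.996/1.519 = 1.972.
So 2 complete cycles are required.

2 cycles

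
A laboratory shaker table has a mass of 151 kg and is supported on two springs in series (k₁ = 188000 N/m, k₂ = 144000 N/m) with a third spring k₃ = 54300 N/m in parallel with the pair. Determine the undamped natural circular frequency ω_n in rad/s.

Series pair: k_s = k₁k₂/(k₁+k₂) = (188000)(144000)/(188000 + 144000) = 81540 N/m. In parallel with k₃: k_eq = 81540 + 54300 = 135800 N/m.
ω_n = √(k_eq/m) = √(135800/151) = √899.6 = 29.99 rad/s.

30.0 rad/s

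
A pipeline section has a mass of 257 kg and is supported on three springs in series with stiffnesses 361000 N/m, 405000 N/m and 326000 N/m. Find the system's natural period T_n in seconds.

Series springs: 1/k_eq = 1/361000 + 1/405000 + 1/326000 = 8.307×10^-6, so k_eq = 120400 N/m.
ω_n = √(k_eq/m) = √(120400/257) = √468.4 = 21.64 rad/s.
T_n = 2π/ω_n = 6.283/21.64 = 0.2903 s.

0.290 s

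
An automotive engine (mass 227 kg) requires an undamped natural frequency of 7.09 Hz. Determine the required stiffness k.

ω_n = 2πf_n = 2π × 7.09 = 44.55 rad/s.
k = m·ω_n² = 227 × 44.55² = 227 × 1985 = 450500 N/m.

450000 N/m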